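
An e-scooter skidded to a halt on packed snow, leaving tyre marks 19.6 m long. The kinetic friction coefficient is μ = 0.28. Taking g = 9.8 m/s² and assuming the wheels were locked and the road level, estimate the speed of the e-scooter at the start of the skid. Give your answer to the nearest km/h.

Initial speed ≈ 37 km/h

Deceleration a = μg = 0.28 × 9.8 = 2.744 m/s².
v = √(2a·d) = √(2 × 2.744 × 19.6) = √107.565 = 10.3714 m/s.
= 10.3714 × 3.6 = 37.337 km/h.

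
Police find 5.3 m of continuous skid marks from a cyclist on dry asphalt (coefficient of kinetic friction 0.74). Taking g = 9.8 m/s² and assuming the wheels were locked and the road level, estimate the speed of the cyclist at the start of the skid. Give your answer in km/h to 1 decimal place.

Deceleration a = μg = 0.74 × 9.8 = 7.252 m/s².
v = √(2a·d) = √(2 × 7.252 × 5.3) = √76.871 = 8.7676 m/s.
= 8.7676 × 3.6 = 31.563 km/h.

Initial speed ≈ 31.6 km/h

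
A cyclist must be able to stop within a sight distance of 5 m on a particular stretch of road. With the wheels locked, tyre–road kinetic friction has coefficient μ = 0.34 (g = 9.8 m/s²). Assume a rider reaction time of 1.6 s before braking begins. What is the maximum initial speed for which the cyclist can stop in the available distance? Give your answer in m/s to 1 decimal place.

Maximum speed ≈ 2.5 m/s

a = μg = 0.34 × 9.8 = 3.332 m/s².
Stopping distance: v·t_r + v²/(2a) = 5 with t_r = 1.6 s and a = 3.332 m/s².
So v² + 10.662 v − 33.32 = 0.
Positive root: v = −a·t_r + √((a·t_r)² + 2a·d) = −5.331 + √(28.420 + 33.32) = 2.5265 m/s.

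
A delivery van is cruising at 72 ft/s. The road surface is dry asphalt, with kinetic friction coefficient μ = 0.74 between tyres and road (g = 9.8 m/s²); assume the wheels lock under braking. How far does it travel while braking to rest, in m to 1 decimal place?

Braking distance ≈ 33.2 m

72 ft/s × 0.3048 = 21.9456 m/s.
a = μg = 0.74 × 9.8 = 7.252 m/s².
Braking distance = v²/(2a) = 21.9456² / (2 × 7.252) = 481.609 / 14.504 = 33.205 m.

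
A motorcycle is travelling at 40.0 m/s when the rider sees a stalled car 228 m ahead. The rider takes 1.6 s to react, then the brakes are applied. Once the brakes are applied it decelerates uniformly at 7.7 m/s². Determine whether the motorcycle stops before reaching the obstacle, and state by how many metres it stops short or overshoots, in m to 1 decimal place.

Reaction distance = 40.0000 × 1.6 = 64.000 m.
Braking distance = v²/(2a) = 1600.000 / 15.400 = 103.896 m.
Total stopping distance = 64.000 + 103.896 = 167.896 m, vs 228 m available — it stops with 228 − 167.896 = 60.104 m to spare.

Yes — it stops 60.1 m short of the obstacle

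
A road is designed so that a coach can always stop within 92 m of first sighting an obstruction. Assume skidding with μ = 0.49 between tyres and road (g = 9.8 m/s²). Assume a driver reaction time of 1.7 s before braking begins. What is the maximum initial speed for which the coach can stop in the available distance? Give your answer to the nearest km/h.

Maximum speed ≈ 82 km/h

a = μg = 0.49 × 9.8 = 4.802 m/s².
Stopping distance: v·t_r + v²/(2a) = 92 with t_r = 1.7 s and a = 4.802 m/s².
So v² + 16.327 v − 883.57 = 0.
Positive root: v = −a·t_r + √((a·t_r)² + 2a·d) = −8.163 + √(66.635 + 883.57) = 22.6624 m/s.
22.6624 m/s × 3.6 = 81.585 km/h.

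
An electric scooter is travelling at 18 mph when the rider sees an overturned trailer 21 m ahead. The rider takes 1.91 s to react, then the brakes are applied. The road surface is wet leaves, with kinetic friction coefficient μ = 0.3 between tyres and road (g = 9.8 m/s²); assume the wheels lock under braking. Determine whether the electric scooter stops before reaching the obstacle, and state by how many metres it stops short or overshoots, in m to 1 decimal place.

No — it overshoots by 5.4 m

18 mph × 0.44704 = 8.0467 m/s.
a = μg = 0.3 × 9.8 = 2.940 m/s².
Reaction distance = 8.0467 × 1.91 = 15.369 m.
Braking distance = v²/(2a) = 64.749 / 5.880 = 11.012 m.
Total stopping distance = 15.369 + 11.012 = 26.381 m, vs 21 m available — it cannot stop in time and overshoots by 26.381 − 21 = 5.381 m.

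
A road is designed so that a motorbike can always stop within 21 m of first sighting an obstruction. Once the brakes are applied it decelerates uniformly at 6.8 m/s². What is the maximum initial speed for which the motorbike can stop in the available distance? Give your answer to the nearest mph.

v²/(2a) = d ⇒ v = √(2 × 6.800 × 21) = √285.60 = 16.8997 m/s.
16.8997 m/s ÷ 0.44704 = 37.804 mph.

Maximum speed ≈ 38 mph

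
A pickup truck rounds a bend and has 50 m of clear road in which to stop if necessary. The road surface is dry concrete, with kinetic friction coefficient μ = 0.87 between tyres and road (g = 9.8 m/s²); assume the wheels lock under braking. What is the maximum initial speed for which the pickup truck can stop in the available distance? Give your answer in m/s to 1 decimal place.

Maximum speed ≈ 29.2 m/s

a = μg = 0.87 × 9.8 = 8.526 m/s².
v²/(2a) = d ⇒ v = √(2 × 8.526 × 50) = √852.60 = 29.1993 m/s.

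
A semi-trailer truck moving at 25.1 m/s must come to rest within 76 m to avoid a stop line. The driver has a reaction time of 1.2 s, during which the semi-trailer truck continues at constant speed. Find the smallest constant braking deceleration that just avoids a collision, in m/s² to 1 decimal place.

Required deceleration ≈ 6.9 m/s²

Distance covered during reaction = 25.1000 × 1.2 = 30.120 m.
Distance available for braking: 76 − 30.120 = 45.880 m.
v² = 2a·d ⇒ a = v²/(2d) = 25.1000² / (2 × 45.880) = 630.010 / 91.760 = 6.8658 m/s².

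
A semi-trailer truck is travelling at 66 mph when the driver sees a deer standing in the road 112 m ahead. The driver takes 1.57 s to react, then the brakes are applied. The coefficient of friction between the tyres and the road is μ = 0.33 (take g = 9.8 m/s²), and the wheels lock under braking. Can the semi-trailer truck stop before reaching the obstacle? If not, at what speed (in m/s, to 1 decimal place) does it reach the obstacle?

66 mph × 0.44704 = 29.5046 m/s.
a = μg = 0.33 × 9.8 = 3.234 m/s².
Reaction distance = 29.5046 × 1.57 = 46.322 m.
Braking distance needed to stop: v²/(2a) = 870.521 / 6.468 = 134.589 m, so total needed = 46.322 + 134.589 = 180.911 m > 112 m — it cannot stop.
Distance remaining when braking begins: 112 − 46.322 = 65.678 m.
v² = v₀² − 2a·d = 870.521 − 2 × 3.234 × 65.678 = 445.716 m²/s².
v = √445.716 = 21.112 m/s.

No — it strikes the obstacle at 21.1 m/s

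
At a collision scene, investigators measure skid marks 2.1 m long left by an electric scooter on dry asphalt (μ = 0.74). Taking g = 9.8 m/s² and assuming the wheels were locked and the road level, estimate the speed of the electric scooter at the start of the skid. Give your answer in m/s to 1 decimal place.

Initial speed ≈ 5.5 m/s

Deceleration a = μg = 0.74 × 9.8 = 7.252 m/s².
v = √(2a·d) = √(2 × 7.252 × 2.1) = √30.458 = 5.5189 m/s.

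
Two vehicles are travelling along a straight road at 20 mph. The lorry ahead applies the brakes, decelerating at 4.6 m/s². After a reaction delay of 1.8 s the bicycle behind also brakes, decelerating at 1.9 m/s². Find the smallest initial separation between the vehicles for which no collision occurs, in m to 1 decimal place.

Minimum gap ≈ 28.4 m

20 mph × 0.44704 = 8.9408 m/s.
Leader travels v²/(2a_L) = 79.938 / 9.200 = 8.689 m before stopping.
Follower covers v·t_r = 8.9408 × 1.8 = 16.093 m while reacting, then v²/(2a_F) = 79.938 / 3.800 = 21.036 m while braking, for a total of 16.093 + 21.036 = 37.129 m.
Since a_F ≤ a_L and the follower starts braking later, the follower is never slower than the leader, so the closest approach is when both have stopped.
Minimum gap = 37.129 − 8.689 = 28.440 m.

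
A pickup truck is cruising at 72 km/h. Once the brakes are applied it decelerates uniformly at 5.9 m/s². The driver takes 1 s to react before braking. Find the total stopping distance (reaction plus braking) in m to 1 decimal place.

Total stopping distance ≈ 53.9 m

72 km/h ÷ 3.6 = 20.0000 m/s.
Reaction distance = v·t_r = 20.0000 × 1 = 20.000 m.
Braking distance = v²/(2a) = 20.0000² / (2 × 5.900) = 400.000 / 11.800 = 33.898 m.
Total = 20.000 + 33.898 = 53.898 m.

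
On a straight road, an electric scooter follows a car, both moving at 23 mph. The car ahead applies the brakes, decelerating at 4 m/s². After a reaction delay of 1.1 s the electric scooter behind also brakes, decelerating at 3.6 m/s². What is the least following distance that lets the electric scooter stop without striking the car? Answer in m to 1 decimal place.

23 mph × 0.44704 = 10.2819 m/s.
Leader travels v²/(2a_L) = 105.717 / 8.000 = 13.215 m before stopping.
Follower covers v·t_r = 10.2819 × 1.1 = 11.310 m while reacting, then v²/(2a_F) = 105.717 / 7.200 = 14.683 m while braking, for a total of 11.310 + 14.683 = 25.993 m.
Since a_F ≤ a_L and the follower starts braking later, the follower is never slower than the leader, so the closest approach is when both have stopped.
Minimum gap = 25.993 − 13.215 = 12.778 m.

Minimum gap ≈ 12.8 m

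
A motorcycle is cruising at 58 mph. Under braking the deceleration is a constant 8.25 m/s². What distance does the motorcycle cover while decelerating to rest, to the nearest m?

Braking distance ≈ 41 m

58 mph × 0.44704 = 25.9283 m/s.
Braking distance = v²/(2a) = 25.9283² / (2 × 8.250) = 672.277 / 16.500 = 40.744 m.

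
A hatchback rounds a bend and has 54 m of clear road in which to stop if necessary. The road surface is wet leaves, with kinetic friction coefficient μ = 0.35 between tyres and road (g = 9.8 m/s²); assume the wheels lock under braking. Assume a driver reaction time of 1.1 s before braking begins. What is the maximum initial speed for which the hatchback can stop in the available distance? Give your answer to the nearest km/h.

a = μg = 0.35 × 9.8 = 3.430 m/s².
Stopping distance: v·t_r + v²/(2a) = 54 with t_r = 1.1 s and a = 3.430 m/s².
So v² + 7.546 v − 370.44 = 0.
Positive root: v = −a·t_r + √((a·t_r)² + 2a·d) = −3.773 + √(14.236 + 370.44) = 15.8402 m/s.
15.8402 m/s × 3.6 = 57.025 km/h.

Maximum speed ≈ 57 km/h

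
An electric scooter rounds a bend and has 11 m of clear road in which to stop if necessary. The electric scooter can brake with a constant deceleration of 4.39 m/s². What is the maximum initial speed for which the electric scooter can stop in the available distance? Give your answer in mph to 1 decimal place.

v²/(2a) = d ⇒ v = √(2 × 4.390 × 11) = √96.58 = 9.8275 m/s.
9.8275 m/s ÷ 0.44704 = 21.983 mph.

Maximum speed ≈ 22.0 mph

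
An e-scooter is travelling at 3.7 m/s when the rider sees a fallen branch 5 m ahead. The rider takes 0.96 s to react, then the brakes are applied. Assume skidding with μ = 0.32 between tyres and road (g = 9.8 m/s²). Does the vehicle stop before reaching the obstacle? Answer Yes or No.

a = μg = 0.32 × 9.8 = 3.136 m/s².
Reaction distance = 3.7000 × 0.96 = 3.552 m.
Braking distance = v²/(2a) = 13.690 / 6.272 = 2.183 m.
Total stopping distance = 3.552 + 2.183 = 5.735 m, vs 5 m available — it cannot stop in time and overshoots by 5.735 − 5 = 0.735 m.

No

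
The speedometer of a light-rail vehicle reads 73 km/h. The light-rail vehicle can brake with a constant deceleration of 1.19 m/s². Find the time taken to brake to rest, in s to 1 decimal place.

73 km/h ÷ 3.6 = 20.2778 m/s.
Braking time = v/a = 20.2778 / 1.190 = 17.040 s.

Braking time ≈ 17.0 s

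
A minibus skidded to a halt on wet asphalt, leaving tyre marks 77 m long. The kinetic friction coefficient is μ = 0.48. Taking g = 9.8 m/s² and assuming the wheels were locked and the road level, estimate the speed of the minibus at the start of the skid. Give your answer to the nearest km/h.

Deceleration a = μg = 0.48 × 9.8 = 4.704 m/s².
v = √(2a·d) = √(2 × 4.704 × 77) = √724.416 = 26.9150 m/s.
= 26.9150 × 3.6 = 96.894 km/h.

Initial speed ≈ 97 km/h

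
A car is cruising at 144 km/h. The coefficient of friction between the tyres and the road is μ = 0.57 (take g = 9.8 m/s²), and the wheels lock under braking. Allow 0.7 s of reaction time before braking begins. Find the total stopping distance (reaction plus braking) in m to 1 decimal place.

Total stopping distance ≈ 171.2 m

144 km/h ÷ 3.6 = 40.0000 m/s.
a = μg = 0.57 × 9.8 = 5.586 m/s².
Reaction distance = v·t_r = 40.0000 × 0.7 = 28.000 m.
Braking distance = v²/(2a) = 40.0000² / (2 × 5.586) = 1600.000 / 11.172 = 143.215 m.
Total = 28.000 + 143.215 = 171.215 m.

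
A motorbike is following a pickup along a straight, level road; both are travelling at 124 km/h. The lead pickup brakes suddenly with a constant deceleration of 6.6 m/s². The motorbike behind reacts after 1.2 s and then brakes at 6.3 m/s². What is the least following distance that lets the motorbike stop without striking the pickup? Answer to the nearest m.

124 km/h ÷ 3.6 = 34.4444 m/s.
Leader travels v²/(2a_L) = 1186.417 / 13.200 = 89.880 m before stopping.
Follower covers v·t_r = 34.4444 × 1.2 = 41.333 m while reacting, then v²/(2a_F) = 1186.417 / 12.600 = 94.160 m while braking, for a total of 41.333 + 94.160 = 135.493 m.
Since a_F ≤ a_L and the follower starts braking later, the follower is never slower than the leader, so the closest approach is when both have stopped.
Minimum gap = 135.493 − 89.880 = 45.613 m.

Minimum gap ≈ 46 m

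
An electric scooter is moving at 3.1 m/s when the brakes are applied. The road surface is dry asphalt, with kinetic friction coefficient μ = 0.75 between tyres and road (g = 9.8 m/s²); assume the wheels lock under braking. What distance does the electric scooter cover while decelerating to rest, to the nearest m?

a = μg = 0.75 × 9.8 = 7.350 m/s².
Braking distance = v²/(2a) = 3.1000² / (2 × 7.350) = 9.610 / 14.700 = 0.654 m.

Braking distance ≈ 1 m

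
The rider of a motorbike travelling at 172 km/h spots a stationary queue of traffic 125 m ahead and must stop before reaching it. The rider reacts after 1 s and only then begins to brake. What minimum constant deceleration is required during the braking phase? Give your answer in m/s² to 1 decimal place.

Required deceleration ≈ 14.8 m/s²

172 km/h ÷ 3.6 = 47.7778 m/s.
Distance covered during reaction = 47.7778 × 1 = 47.778 m.
Distance available for braking: 125 − 47.778 = 77.222 m.
v² = 2a·d ⇒ a = v²/(2d) = 47.7778² / (2 × 77.222) = 2282.718 / 154.444 = 14.7802 m/s².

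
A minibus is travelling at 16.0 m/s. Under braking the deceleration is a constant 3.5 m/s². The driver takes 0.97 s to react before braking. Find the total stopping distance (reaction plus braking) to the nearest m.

Total stopping distance ≈ 52 m

Reaction distance = v·t_r = 16.0000 × 0.97 = 15.520 m.
Braking distance = v²/(2a) = 16.0000² / (2 × 3.500) = 256.000 / 7.000 = 36.571 m.
Total = 15.520 + 36.571 = 52.091 m.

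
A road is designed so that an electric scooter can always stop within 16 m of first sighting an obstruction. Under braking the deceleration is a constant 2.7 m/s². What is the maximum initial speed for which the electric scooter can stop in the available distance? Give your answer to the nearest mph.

v²/(2a) = d ⇒ v = √(2 × 2.700 × 16) = √86.40 = 9.2952 m/s.
9.2952 m/s ÷ 0.44704 = 20.793 mph.

Maximum speed ≈ 21 mph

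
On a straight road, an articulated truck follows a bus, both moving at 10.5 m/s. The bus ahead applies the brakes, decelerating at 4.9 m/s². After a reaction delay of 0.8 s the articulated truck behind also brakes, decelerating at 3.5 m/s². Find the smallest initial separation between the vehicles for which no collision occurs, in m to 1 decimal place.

Minimum gap ≈ 12.9 m

Leader travels v²/(2a_L) = 110.250 / 9.800 = 11.250 m before stopping.
Follower covers v·t_r = 10.5000 × 0.8 = 8.400 m while reacting, then v²/(2a_F) = 110.250 / 7.000 = 15.750 m while braking, for a total of 8.400 + 15.750 = 24.150 m.
Since a_F ≤ a_L and the follower starts braking later, the follower is never slower than the leader, so the closest approach is when both have stopped.
Minimum gap = 24.150 − 11.250 = 12.900 m.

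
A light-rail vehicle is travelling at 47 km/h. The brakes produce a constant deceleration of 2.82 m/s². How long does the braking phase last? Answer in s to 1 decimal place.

Braking time ≈ 4.6 s

47 km/h ÷ 3.6 = 13.0556 m/s.
Braking time = v/a = 13.0556 / 2.820 = 4.630 s.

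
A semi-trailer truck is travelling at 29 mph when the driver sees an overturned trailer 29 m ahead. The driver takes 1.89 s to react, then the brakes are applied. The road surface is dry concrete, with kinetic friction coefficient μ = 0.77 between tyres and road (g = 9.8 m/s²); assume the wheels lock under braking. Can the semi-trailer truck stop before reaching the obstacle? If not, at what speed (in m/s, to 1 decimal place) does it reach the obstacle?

No — it strikes the obstacle at 10.0 m/s

29 mph × 0.44704 = 12.9642 m/s.
a = μg = 0.77 × 9.8 = 7.546 m/s².
Reaction distance = 12.9642 × 1.89 = 24.502 m.
Braking distance needed to stop: v²/(2a) = 168.070 / 15.092 = 11.136 m, so total needed = 24.502 + 11.136 = 35.638 m > 29 m — it cannot stop.
Distance remaining when braking begins: 29 − 24.502 = 4.498 m.
v² = v₀² − 2a·d = 168.070 − 2 × 7.546 × 4.498 = 100.186 m²/s².
v = √100.186 = 10.009 m/s.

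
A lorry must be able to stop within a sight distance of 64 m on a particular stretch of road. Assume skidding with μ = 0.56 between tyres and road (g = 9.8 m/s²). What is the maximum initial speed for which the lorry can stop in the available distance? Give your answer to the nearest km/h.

Maximum speed ≈ 95 km/h

a = μg = 0.56 × 9.8 = 5.488 m/s².
v²/(2a) = d ⇒ v = √(2 × 5.488 × 64) = √702.46 = 26.5040 m/s.
26.5040 m/s × 3.6 = 95.414 km/h.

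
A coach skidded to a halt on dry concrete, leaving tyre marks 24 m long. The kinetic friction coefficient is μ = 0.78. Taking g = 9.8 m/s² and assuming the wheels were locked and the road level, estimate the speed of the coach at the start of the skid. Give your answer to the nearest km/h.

Initial speed ≈ 69 km/h

Deceleration a = μg = 0.78 × 9.8 = 7.644 m/s².
v = √(2a·d) = √(2 × 7.644 × 24) = √366.912 = 19.1549 m/s.
= 19.1549 × 3.6 = 68.958 km/h.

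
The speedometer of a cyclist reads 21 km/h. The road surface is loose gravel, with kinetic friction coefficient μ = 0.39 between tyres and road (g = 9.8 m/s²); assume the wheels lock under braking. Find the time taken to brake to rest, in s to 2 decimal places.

21 km/h ÷ 3.6 = 5.8333 m/s.
a = μg = 0.39 × 9.8 = 3.822 m/s².
Braking time = v/a = 5.8333 / 3.822 = 1.526 s.

Braking time ≈ 1.53 s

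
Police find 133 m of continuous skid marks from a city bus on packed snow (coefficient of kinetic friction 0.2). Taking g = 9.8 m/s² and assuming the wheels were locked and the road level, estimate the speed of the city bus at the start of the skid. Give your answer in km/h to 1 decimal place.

Deceleration a = μg = 0.2 × 9.8 = 1.960 m/s².
v = √(2a·d) = √(2 × 1.960 × 133) = √521.360 = 22.8333 m/s.
= 22.8333 × 3.6 = 82.200 km/h.

Initial speed ≈ 82.2 km/h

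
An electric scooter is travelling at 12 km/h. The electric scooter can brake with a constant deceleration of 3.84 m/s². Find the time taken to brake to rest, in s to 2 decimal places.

12 km/h ÷ 3.6 = 3.3333 m/s.
Braking time = v/a = 3.3333 / 3.840 = 0.868 s.

Braking time ≈ 0.87 s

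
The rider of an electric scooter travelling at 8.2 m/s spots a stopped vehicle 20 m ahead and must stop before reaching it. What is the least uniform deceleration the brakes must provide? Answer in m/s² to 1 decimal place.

Required deceleration ≈ 1.7 m/s²

v² = 2a·d ⇒ a = v²/(2d) = 8.2000² / (2 × 20.000) = 67.240 / 40.000 = 1.6810 m/s².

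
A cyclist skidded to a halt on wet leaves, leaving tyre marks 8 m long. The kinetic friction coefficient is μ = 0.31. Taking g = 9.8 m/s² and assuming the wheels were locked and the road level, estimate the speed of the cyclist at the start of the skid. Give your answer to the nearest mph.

Deceleration a = μg = 0.31 × 9.8 = 3.038 m/s².
v = √(2a·d) = √(2 × 3.038 × 8) = √48.608 = 6.9719 m/s.
= 6.9719 ÷ 0.44704 = 15.596 mph.

Initial speed ≈ 16 mph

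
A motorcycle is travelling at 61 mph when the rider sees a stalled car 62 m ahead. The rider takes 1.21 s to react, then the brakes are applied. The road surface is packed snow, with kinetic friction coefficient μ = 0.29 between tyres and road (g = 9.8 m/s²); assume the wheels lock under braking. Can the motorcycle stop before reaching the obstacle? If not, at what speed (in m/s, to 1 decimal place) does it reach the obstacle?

61 mph × 0.44704 = 27.2694 m/s.
a = μg = 0.29 × 9.8 = 2.842 m/s².
Reaction distance = 27.2694 × 1.21 = 32.996 m.
Braking distance needed to stop: v²/(2a) = 743.620 / 5.684 = 130.827 m, so total needed = 32.996 + 130.827 = 163.823 m > 62 m — it cannot stop.
Distance remaining when braking begins: 62 − 32.996 = 29.004 m.
v² = v₀² − 2a·d = 743.620 − 2 × 2.842 × 29.004 = 578.761 m²/s².
v = √578.761 = 24.057 m/s.

No — it strikes the obstacle at 24.1 m/s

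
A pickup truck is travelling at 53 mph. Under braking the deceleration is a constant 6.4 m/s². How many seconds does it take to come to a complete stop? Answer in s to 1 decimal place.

Braking time ≈ 3.7 s

53 mph × 0.44704 = 23.6931 m/s.
Braking time = v/a = 23.6931 / 6.400 = 3.702 s.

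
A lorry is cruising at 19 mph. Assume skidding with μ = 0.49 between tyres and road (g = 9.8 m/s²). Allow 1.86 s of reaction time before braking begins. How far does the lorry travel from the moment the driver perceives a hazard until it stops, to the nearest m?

Total stopping distance ≈ 23 m

19 mph × 0.44704 = 8.4938 m/s.
a = μg = 0.49 × 9.8 = 4.802 m/s².
Reaction distance = v·t_r = 8.4938 × 1.86 = 15.798 m.
Braking distance = v²/(2a) = 8.4938² / (2 × 4.802) = 72.145 / 9.604 = 7.512 m.
Total = 15.798 + 7.512 = 23.310 m.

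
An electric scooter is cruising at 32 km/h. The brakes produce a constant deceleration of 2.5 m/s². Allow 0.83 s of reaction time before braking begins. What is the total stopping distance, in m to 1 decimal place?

Total stopping distance ≈ 23.2 m

32 km/h ÷ 3.6 = 8.8889 m/s.
Reaction distance = v·t_r = 8.8889 × 0.83 = 7.378 m.
Braking distance = v²/(2a) = 8.8889² / (2 × 2.500) = 79.013 / 5.000 = 15.803 m.
Total = 7.378 + 15.803 = 23.181 m.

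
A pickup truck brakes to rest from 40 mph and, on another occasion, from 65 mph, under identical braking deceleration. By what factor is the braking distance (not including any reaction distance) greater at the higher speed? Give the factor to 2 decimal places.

Factor ≈ 2.64

Braking distance d = v²/(2a), so with a fixed, d ∝ v².
Factor = (65/40)² = 1.6250² = 2.6406.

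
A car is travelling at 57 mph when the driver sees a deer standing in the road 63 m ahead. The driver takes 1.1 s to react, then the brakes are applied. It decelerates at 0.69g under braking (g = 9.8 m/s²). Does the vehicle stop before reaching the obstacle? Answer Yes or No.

No

57 mph × 0.44704 = 25.4813 m/s.
a = 0.69 × 9.8 = 6.762 m/s².
Reaction distance = 25.4813 × 1.1 = 28.029 m.
Braking distance = v²/(2a) = 649.297 / 13.524 = 48.011 m.
Total stopping distance = 28.029 + 48.011 = 76.040 m, vs 63 m available — it cannot stop in time and overshoots by 76.040 − 63 = 13.040 m.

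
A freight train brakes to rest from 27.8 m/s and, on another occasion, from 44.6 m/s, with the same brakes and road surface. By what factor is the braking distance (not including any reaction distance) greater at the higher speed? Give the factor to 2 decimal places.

Braking distance d = v²/(2a), so with a fixed, d ∝ v².
Factor = (44.6/27.8)² = 1.6043² = 2.5738.

Factor ≈ 2.57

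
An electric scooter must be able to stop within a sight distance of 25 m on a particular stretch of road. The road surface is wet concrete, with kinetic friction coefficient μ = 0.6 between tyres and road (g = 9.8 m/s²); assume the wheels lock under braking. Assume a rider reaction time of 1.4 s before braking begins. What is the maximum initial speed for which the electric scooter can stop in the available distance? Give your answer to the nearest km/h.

a = μg = 0.6 × 9.8 = 5.880 m/s².
Stopping distance: v·t_r + v²/(2a) = 25 with t_r = 1.4 s and a = 5.880 m/s².
So v² + 16.464 v − 294.00 = 0.
Positive root: v = −a·t_r + √((a·t_r)² + 2a·d) = −8.232 + √(67.766 + 294.00) = 10.7881 m/s.
10.7881 m/s × 3.6 = 38.837 km/h.

Maximum speed ≈ 39 km/h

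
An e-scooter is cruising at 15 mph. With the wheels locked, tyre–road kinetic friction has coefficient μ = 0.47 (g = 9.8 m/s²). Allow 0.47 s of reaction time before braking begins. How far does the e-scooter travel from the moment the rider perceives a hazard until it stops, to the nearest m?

Total stopping distance ≈ 8 m

15 mph × 0.44704 = 6.7056 m/s.
a = μg = 0.47 × 9.8 = 4.606 m/s².
Reaction distance = v·t_r = 6.7056 × 0.47 = 3.152 m.
Braking distance = v²/(2a) = 6.7056² / (2 × 4.606) = 44.965 / 9.212 = 4.881 m.
Total = 3.152 + 4.881 = 8.033 m.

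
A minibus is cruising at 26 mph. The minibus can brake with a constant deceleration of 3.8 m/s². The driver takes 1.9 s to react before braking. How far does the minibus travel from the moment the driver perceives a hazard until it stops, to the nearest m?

26 mph × 0.44704 = 11.6230 m/s.
Reaction distance = v·t_r = 11.6230 × 1.9 = 22.084 m.
Braking distance = v²/(2a) = 11.6230² / (2 × 3.800) = 135.094 / 7.600 = 17.776 m.
Total = 22.084 + 17.776 = 39.860 m.

Total stopping distance ≈ 40 m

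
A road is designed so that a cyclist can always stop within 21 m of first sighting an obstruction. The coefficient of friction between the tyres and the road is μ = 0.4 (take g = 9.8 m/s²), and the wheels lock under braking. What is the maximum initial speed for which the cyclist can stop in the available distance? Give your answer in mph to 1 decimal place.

a = μg = 0.4 × 9.8 = 3.920 m/s².
v²/(2a) = d ⇒ v = √(2 × 3.920 × 21) = √164.64 = 12.8312 m/s.
12.8312 m/s ÷ 0.44704 = 28.703 mph.

Maximum speed ≈ 28.7 mph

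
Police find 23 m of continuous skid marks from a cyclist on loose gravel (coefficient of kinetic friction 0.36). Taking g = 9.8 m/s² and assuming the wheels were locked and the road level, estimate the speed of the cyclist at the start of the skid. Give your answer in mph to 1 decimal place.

Initial speed ≈ 28.5 mph

Deceleration a = μg = 0.36 × 9.8 = 3.528 m/s².
v = √(2a·d) = √(2 × 3.528 × 23) = √162.288 = 12.7392 m/s.
= 12.7392 ÷ 0.44704 = 28.497 mph.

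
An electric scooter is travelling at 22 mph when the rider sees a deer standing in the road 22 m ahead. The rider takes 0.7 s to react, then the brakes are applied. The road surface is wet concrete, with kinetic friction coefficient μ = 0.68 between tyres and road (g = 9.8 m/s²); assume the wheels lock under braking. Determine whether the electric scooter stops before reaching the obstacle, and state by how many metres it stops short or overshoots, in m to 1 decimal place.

22 mph × 0.44704 = 9.8349 m/s.
a = μg = 0.68 × 9.8 = 6.664 m/s².
Reaction distance = 9.8349 × 0.7 = 6.884 m.
Braking distance = v²/(2a) = 96.725 / 13.328 = 7.257 m.
Total stopping distance = 6.884 + 7.257 = 14.141 m, vs 22 m available — it stops with 22 − 14.141 = 7.859 m to spare.

Yes — it stops 7.9 m short of the obstacle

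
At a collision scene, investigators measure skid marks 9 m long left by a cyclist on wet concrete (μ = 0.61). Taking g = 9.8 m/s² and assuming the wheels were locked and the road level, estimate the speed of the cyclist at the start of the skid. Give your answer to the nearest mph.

Deceleration a = μg = 0.61 × 9.8 = 5.978 m/s².
v = √(2a·d) = √(2 × 5.978 × 9) = √107.604 = 10.3732 m/s.
= 10.3732 ÷ 0.44704 = 23.204 mph.

Initial speed ≈ 23 mph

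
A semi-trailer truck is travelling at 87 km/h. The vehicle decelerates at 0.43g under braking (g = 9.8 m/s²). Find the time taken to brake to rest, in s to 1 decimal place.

87 km/h ÷ 3.6 = 24.1667 m/s.
a = 0.43 × 9.8 = 4.214 m/s².
Braking time = v/a = 24.1667 / 4.214 = 5.735 s.

Braking time ≈ 5.7 s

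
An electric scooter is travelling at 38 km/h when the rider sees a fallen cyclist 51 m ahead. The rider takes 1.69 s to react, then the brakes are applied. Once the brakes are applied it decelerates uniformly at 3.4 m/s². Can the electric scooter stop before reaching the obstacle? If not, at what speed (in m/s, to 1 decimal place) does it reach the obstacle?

38 km/h ÷ 3.6 = 10.5556 m/s.
Reaction distance = 10.5556 × 1.69 = 17.839 m.
Braking distance = v²/(2a) = 111.421 / 6.800 = 16.385 m.
Total stopping distance = 17.839 + 16.385 = 34.224 m, vs 51 m available — it stops with 51 − 34.224 = 16.776 m to spare.

Yes — it stops about 16.8 m short of the obstacle, so it never reaches it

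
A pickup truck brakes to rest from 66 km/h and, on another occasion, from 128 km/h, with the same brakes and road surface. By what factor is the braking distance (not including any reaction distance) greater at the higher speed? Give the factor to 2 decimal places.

Braking distance d = v²/(2a), so with a fixed, d ∝ v².
Factor = (128/66)² = 1.9394² = 3.7613.

Factor ≈ 3.76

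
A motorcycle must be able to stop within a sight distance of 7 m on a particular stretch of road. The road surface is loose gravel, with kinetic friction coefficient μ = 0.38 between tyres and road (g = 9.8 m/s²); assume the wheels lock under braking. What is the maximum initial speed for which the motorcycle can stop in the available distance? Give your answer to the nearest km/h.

a = μg = 0.38 × 9.8 = 3.724 m/s².
v²/(2a) = d ⇒ v = √(2 × 3.724 × 7) = √52.14 = 7.2208 m/s.
7.2208 m/s × 3.6 = 25.995 km/h.

Maximum speed ≈ 26 km/h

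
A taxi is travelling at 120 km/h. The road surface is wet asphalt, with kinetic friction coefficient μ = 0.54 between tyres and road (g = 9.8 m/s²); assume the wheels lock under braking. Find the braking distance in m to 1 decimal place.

120 km/h ÷ 3.6 = 33.3333 m/s.
a = μg = 0.54 × 9.8 = 5.292 m/s².
Braking distance = v²/(2a) = 33.3333² / (2 × 5.292) = 1111.109 / 10.584 = 104.980 m.

Braking distance ≈ 105.0 m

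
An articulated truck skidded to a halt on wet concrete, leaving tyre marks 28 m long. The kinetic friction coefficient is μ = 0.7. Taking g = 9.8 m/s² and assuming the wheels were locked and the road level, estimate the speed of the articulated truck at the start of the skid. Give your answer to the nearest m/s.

Initial speed ≈ 20 m/s

Deceleration a = μg = 0.7 × 9.8 = 6.860 m/s².
v = √(2a·d) = √(2 × 6.860 × 28) = √384.160 = 19.6000 m/s.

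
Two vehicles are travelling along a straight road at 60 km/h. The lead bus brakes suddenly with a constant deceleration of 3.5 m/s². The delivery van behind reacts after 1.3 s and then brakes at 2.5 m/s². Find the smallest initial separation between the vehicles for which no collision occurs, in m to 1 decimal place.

Minimum gap ≈ 37.5 m

60 km/h ÷ 3.6 = 16.6667 m/s.
Leader travels v²/(2a_L) = 277.779 / 7.000 = 39.683 m before stopping.
Follower covers v·t_r = 16.6667 × 1.3 = 21.667 m while reacting, then v²/(2a_F) = 277.779 / 5.000 = 55.556 m while braking, for a total of 21.667 + 55.556 = 77.223 m.
Since a_F ≤ a_L and the follower starts braking later, the follower is never slower than the leader, so the closest approach is when both have stopped.
Minimum gap = 77.223 − 39.683 = 37.540 m.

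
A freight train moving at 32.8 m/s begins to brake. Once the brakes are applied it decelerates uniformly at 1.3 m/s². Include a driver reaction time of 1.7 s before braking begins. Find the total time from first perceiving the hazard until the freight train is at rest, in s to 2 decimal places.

Total time ≈ 26.93 s

Braking time = v/a = 32.8000 / 1.300 = 25.231 s.
Total = 1.7 + 25.231 = 26.931 s.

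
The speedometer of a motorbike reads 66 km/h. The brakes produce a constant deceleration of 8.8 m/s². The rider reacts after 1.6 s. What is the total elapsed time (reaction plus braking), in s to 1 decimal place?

Total time ≈ 3.7 s

66 km/h ÷ 3.6 = 18.3333 m/s.
Braking time = v/a = 18.3333 / 8.800 = 2.083 s.
Total = 1.6 + 2.083 = 3.683 s.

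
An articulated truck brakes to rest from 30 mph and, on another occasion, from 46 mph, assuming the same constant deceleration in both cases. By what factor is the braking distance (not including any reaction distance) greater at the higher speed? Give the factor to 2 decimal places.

Factor ≈ 2.35

Braking distance d = v²/(2a), so with a fixed, d ∝ v².
Factor = (46/30)² = 1.5333² = 2.3510.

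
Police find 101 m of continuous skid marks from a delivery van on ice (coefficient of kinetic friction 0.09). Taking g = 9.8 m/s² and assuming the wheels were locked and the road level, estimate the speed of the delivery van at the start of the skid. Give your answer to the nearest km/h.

Initial speed ≈ 48 km/h

Deceleration a = μg = 0.09 × 9.8 = 0.882 m/s².
v = √(2a·d) = √(2 × 0.882 × 101) = √178.164 = 13.3478 m/s.
= 13.3478 × 3.6 = 48.052 km/h.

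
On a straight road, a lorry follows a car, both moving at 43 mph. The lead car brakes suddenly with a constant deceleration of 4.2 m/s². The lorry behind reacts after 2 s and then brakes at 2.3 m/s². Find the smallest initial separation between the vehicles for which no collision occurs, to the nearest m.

Minimum gap ≈ 75 m

43 mph × 0.44704 = 19.2227 m/s.
Leader travels v²/(2a_L) = 369.512 / 8.400 = 43.990 m before stopping.
Follower covers v·t_r = 19.2227 × 2 = 38.445 m while reacting, then v²/(2a_F) = 369.512 / 4.600 = 80.329 m while braking, for a total of 38.445 + 80.329 = 118.774 m.
Since a_F ≤ a_L and the follower starts braking later, the follower is never slower than the leader, so the closest approach is when both have stopped.
Minimum gap = 118.774 − 43.990 = 74.784 m.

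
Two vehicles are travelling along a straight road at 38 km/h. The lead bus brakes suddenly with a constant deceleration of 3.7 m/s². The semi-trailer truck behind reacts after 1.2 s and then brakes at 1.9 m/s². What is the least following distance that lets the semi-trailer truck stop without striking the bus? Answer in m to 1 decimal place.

Minimum gap ≈ 26.9 m

38 km/h ÷ 3.6 = 10.5556 m/s.
Leader travels v²/(2a_L) = 111.421 / 7.400 = 15.057 m before stopping.
Follower covers v·t_r = 10.5556 × 1.2 = 12.667 m while reacting, then v²/(2a_F) = 111.421 / 3.800 = 29.321 m while braking, for a total of 12.667 + 29.321 = 41.988 m.
Since a_F ≤ a_L and the follower starts braking later, the follower is never slower than the leader, so the closest approach is when both have stopped.
Minimum gap = 41.988 − 15.057 = 26.931 m.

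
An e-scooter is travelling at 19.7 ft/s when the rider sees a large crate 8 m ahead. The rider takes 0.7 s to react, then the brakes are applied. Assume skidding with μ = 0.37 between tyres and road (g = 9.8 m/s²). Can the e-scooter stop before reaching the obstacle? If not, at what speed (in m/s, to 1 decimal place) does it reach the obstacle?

19.7 ft/s × 0.3048 = 6.0046 m/s.
a = μg = 0.37 × 9.8 = 3.626 m/s².
Reaction distance = 6.0046 × 0.7 = 4.203 m.
Braking distance needed to stop: v²/(2a) = 36.055 / 7.252 = 4.972 m, so total needed = 4.203 + 4.972 = 9.175 m > 8 m — it cannot stop.
Distance remaining when braking begins: 8 − 4.203 = 3.797 m.
v² = v₀² − 2a·d = 36.055 − 2 × 3.626 × 3.797 = 8.519 m²/s².
v = √8.519 = 2.919 m/s.

No — it strikes the obstacle at 2.9 m/s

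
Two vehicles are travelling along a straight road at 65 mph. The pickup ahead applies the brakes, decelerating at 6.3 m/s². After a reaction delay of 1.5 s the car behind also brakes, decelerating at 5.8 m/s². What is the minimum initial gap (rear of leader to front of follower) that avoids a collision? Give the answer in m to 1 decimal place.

65 mph × 0.44704 = 29.0576 m/s.
Leader travels v²/(2a_L) = 844.344 / 12.600 = 67.011 m before stopping.
Follower covers v·t_r = 29.0576 × 1.5 = 43.586 m while reacting, then v²/(2a_F) = 844.344 / 11.600 = 72.788 m while braking, for a total of 43.586 + 72.788 = 116.374 m.
Since a_F ≤ a_L and the follower starts braking later, the follower is never slower than the leader, so the closest approach is when both have stopped.
Minimum gap = 116.374 − 67.011 = 49.363 m.

Minimum gap ≈ 49.4 m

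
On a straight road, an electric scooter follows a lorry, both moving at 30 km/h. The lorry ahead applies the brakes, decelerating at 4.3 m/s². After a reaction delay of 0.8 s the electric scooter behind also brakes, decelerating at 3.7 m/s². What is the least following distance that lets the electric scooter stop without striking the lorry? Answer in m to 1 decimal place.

30 km/h ÷ 3.6 = 8.3333 m/s.
Leader travels v²/(2a_L) = 69.444 / 8.600 = 8.075 m before stopping.
Follower covers v·t_r = 8.3333 × 0.8 = 6.667 m while reacting, then v²/(2a_F) = 69.444 / 7.400 = 9.384 m while braking, for a total of 6.667 + 9.384 = 16.051 m.
Since a_F ≤ a_L and the follower starts braking later, the follower is never slower than the leader, so the closest approach is when both have stopped.
Minimum gap = 16.051 − 8.075 = 7.976 m.

Minimum gap ≈ 8.0 m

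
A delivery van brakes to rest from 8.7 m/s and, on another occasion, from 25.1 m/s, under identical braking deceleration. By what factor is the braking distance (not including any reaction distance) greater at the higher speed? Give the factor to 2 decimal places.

Braking distance d = v²/(2a), so with a fixed, d ∝ v².
Factor = (25.1/8.7)² = 2.8851² = 8.3238.

Factor ≈ 8.32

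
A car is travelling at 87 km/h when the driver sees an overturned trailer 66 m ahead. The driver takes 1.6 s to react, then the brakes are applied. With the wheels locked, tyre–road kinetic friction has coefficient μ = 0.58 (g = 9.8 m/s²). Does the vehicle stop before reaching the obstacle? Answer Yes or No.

87 km/h ÷ 3.6 = 24.1667 m/s.
a = μg = 0.58 × 9.8 = 5.684 m/s².
Reaction distance = 24.1667 × 1.6 = 38.667 m.
Braking distance = v²/(2a) = 584.029 / 11.368 = 51.375 m.
Total stopping distance = 38.667 + 51.375 = 90.042 m, vs 66 m available — it cannot stop in time and overshoots by 90.042 − 66 = 24.042 m.

No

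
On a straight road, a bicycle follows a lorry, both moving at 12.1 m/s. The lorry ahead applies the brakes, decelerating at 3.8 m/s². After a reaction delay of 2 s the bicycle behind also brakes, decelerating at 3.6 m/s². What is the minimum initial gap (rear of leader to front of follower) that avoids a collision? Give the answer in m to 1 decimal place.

Leader travels v²/(2a_L) = 146.410 / 7.600 = 19.264 m before stopping.
Follower covers v·t_r = 12.1000 × 2 = 24.200 m while reacting, then v²/(2a_F) = 146.410 / 7.200 = 20.335 m while braking, for a total of 24.200 + 20.335 = 44.535 m.
Since a_F ≤ a_L and the follower starts braking later, the follower is never slower than the leader, so the closest approach is when both have stopped.
Minimum gap = 44.535 − 19.264 = 25.271 m.

Minimum gap ≈ 25.3 m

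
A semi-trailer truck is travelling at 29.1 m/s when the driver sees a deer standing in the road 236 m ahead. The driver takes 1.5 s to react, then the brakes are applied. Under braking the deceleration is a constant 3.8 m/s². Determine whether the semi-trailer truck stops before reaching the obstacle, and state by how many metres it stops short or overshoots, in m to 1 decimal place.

Reaction distance = 29.1000 × 1.5 = 43.650 m.
Braking distance = v²/(2a) = 846.810 / 7.600 = 111.422 m.
Total stopping distance = 43.650 + 111.422 = 155.072 m, vs 236 m available — it stops with 236 − 155.072 = 80.928 m to spare.

Yes — it stops 80.9 m short of the obstacle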